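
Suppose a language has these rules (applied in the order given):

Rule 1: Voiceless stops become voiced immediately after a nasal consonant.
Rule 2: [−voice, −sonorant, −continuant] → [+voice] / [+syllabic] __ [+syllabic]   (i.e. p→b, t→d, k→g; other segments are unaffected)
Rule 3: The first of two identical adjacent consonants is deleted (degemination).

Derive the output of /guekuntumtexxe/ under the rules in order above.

Rule 1 (post-nasal voicing): /t/ is a voiceless stop immediately after the nasal /n/, so it voices to [d]. /t/ is a voiceless stop immediately after the nasal /m/, so it voices to [d]. /guekuntumtexxe/ → guekundumdexxe.
Rule 2 (intervocalic voicing): /k/ is a voiceless stop between vowels /e/ and /u/, so it voices to [g]. /guekundumdexxe/ → guegundumdexxe.
Rule 3 (degemination): /xx/ is a geminate; the first /x/ deletes. /guegundumdexxe/ → guegundumdexe.

guegundumdexe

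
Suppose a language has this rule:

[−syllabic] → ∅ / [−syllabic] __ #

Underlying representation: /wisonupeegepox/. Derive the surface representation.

wisonupeegepox

No segment of /wisonupeegepox/ meets the structural description of the rule, so the form surfaces unchanged.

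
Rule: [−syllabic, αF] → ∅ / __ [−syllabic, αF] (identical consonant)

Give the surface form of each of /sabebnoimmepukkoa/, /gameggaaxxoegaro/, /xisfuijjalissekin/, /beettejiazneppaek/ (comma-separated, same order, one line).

/sabebnoimmepukkoa/: /mm/ is a geminate; the first /m/ deletes. /kk/ is a geminate; the first /k/ deletes. → [sabebnoimepukoa].
/gameggaaxxoegaro/: /gg/ is a geminate; the first /g/ deletes. /xx/ is a geminate; the first /x/ deletes. → [gamegaaxoegaro].
/xisfuijjalissekin/: /jj/ is a geminate; the first /j/ deletes. /ss/ is a geminate; the first /s/ deletes. → [xisfuijalisekin].
/beettejiazneppaek/: /tt/ is a geminate; the first /t/ deletes. /pp/ is a geminate; the first /p/ deletes. → [beetejiaznepaek].

sabebnoimepukoa, gamegaaxoegaro, xisfuijalisekin, beetejiaznepaek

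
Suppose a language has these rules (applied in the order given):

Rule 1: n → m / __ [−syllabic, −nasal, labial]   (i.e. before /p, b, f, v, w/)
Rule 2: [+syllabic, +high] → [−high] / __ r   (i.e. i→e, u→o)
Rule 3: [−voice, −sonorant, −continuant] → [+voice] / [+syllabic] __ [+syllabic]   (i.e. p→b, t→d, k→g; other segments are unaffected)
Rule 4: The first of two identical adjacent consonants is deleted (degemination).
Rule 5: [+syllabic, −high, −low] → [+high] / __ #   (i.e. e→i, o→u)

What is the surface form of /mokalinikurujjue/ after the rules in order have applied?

mogalinigorujui

Rule 1 (nasal place assimilation): no segment meets the environment; /mokalinikurujjue/ is unchanged.
Rule 2 (pre-rhotic lowering): /u/ is a high vowel immediately before /r/, so it lowers to [o]. /mokalinikurujjue/ → mokalinikorujjue.
Rule 3 (intervocalic voicing): /k/ is a voiceless stop between vowels /o/ and /a/, so it voices to [g]. /k/ is a voiceless stop between vowels /i/ and /o/, so it voices to [g]. /mokalinikorujjue/ → mogalinigorujjue.
Rule 4 (degemination): /jj/ is a geminate; the first /j/ deletes. /mogalinigorujjue/ → mogalinigorujue.
Rule 5 (final vowel raising): /e/ is a mid vowel in word-final position, so it raises to [i]. /mogalinigorujue/ → mogalinigorujui.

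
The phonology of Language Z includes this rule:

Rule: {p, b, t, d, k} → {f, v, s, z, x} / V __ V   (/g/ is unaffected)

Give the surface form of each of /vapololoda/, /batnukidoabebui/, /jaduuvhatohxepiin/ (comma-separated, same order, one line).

/vapololoda/: /p/ is a stop between vowels /a/ and /o/, so it spirantizes to the fricative [f]. /d/ is a stop between vowels /o/ and /a/, so it spirantizes to the fricative [z]. → [vafololoza].
/batnukidoabebui/: /k/ is a stop between vowels /u/ and /i/, so it spirantizes to the fricative [x]. /d/ is a stop between vowels /i/ and /o/, so it spirantizes to the fricative [z]. /b/ is a stop between vowels /a/ and /e/, so it spirantizes to the fricative [v]. /b/ is a stop between vowels /e/ and /u/, so it spirantizes to the fricative [v]. → [batnuxizoavevui].
/jaduuvhatohxepiin/: /d/ is a stop between vowels /a/ and /u/, so it spirantizes to the fricative [z]. /t/ is a stop between vowels /a/ and /o/, so it spirantizes to the fricative [s]. /p/ is a stop between vowels /e/ and /i/, so it spirantizes to the fricative [f]. → [jazuuvhasohxefiin].

vafololoza, batnuxizoavevui, jazuuvhasohxefiin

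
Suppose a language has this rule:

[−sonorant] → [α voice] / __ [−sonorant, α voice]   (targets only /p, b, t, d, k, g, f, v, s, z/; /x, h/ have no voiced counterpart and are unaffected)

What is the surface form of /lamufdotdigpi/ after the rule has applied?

Scanning /lamufdotdigpi/: /f/ precedes the voiced obstruent /d/, so it voices to [v] by assimilation; /d/ at position 6 is not in the conditioning environment; /t/ precedes the voiced obstruent /d/, so it voices to [d] by assimilation; /d/ at position 9 is not in the conditioning environment; /g/ precedes the voiceless obstruent /p/, so it devoices to [k] by assimilation; /p/ at position 12 is not in the conditioning environment.
Result: [lamuvdoddikpi].

lamuvdoddikpi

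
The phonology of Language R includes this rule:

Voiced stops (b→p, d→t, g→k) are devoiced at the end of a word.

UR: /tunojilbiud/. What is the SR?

Scanning /tunojilbiud/: /b/ at position 8 is not in the conditioning environment; /d/ is a voiced stop in word-final position, so it devoices to [t].
Result: [tunojilbiut].

tunojilbiut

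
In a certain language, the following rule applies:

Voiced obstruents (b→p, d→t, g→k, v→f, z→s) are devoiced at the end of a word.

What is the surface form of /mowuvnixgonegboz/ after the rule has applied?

mowuvnixgonegbos

/z/ is a voiced obstruent in word-final position, so it devoices to [s].
Surface form: [mowuvnixgonegbos].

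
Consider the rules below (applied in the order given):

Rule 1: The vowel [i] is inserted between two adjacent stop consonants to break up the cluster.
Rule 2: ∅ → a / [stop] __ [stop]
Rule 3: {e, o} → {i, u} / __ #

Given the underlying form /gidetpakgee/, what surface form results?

gidetipakigei

Rule 1 (stop-cluster i-epenthesis): /t/ and /p/ form a stop–stop cluster, so [i] is inserted between them. /k/ and /g/ form a stop–stop cluster, so [i] is inserted between them. /gidetpakgee/ → gidetipakigee.
Rule 2 (stop-cluster a-epenthesis): no segment meets the environment; /gidetipakigee/ is unchanged.
Rule 3 (final vowel raising): /e/ is a mid vowel in word-final position, so it raises to [i]. /gidetipakigee/ → gidetipakigei.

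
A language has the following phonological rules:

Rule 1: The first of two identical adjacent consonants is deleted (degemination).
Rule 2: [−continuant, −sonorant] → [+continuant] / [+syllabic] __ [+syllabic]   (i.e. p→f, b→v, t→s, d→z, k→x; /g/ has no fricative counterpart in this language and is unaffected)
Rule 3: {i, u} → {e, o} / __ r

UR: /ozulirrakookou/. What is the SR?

Rule 1 (degemination): /rr/ is a geminate; the first /r/ deletes. /ozulirrakookou/ → ozulirakookou.
Rule 2 (intervocalic spirantization): /k/ is a stop between vowels /a/ and /o/, so it spirantizes to the fricative [x]. /k/ is a stop between vowels /o/ and /o/, so it spirantizes to the fricative [x]. /ozulirakookou/ → ozuliraxooxou.
Rule 3 (pre-rhotic lowering): /i/ is a high vowel immediately before /r/, so it lowers to [e]. /ozuliraxooxou/ → ozuleraxooxou.

ozuleraxooxou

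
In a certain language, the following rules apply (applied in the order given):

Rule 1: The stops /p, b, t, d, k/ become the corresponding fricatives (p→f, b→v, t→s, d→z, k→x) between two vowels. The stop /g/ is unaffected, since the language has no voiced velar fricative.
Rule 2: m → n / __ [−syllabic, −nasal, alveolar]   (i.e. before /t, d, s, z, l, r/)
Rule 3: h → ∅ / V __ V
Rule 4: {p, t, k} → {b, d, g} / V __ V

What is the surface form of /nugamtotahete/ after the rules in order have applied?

nugantosaese

Rule 1 (intervocalic spirantization): /t/ is a stop between vowels /o/ and /a/, so it spirantizes to the fricative [s]. /t/ is a stop between vowels /e/ and /e/, so it spirantizes to the fricative [s]. /nugamtotahete/ → nugamtosahese.
Rule 2 (nasal place assimilation): /m/ precedes the alveolar consonant /t/, so it assimilates in place to [n]. /nugamtosahese/ → nugantosahese.
Rule 3 (intervocalic h-deletion): /h/ occurs between vowels /a/ and /e/, so it deletes. /nugantosahese/ → nugantosaese.
Rule 4 (intervocalic voicing): no segment meets the environment; /nugantosaese/ is unchanged.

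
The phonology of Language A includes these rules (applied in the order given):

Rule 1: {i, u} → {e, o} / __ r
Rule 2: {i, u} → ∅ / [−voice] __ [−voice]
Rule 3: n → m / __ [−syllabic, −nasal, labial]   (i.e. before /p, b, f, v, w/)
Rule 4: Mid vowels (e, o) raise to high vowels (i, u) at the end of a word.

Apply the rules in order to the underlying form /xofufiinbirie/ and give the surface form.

Rule 1 (pre-rhotic lowering): /i/ is a high vowel immediately before /r/, so it lowers to [e]. /xofufiinbirie/ → xofufiinberie.
Rule 2 (high vowel syncope): /u/ is a high vowel flanked by voiceless consonants /f/ and /f/, so it deletes. /xofufiinberie/ → xoffiinberie.
Rule 3 (nasal place assimilation): /n/ precedes the labial consonant /b/, so it assimilates in place to [m]. /xoffiinberie/ → xoffiimberie.
Rule 4 (final vowel raising): /e/ is a mid vowel in word-final position, so it raises to [i]. /xoffiimberie/ → xoffiimberii.

xoffiimberii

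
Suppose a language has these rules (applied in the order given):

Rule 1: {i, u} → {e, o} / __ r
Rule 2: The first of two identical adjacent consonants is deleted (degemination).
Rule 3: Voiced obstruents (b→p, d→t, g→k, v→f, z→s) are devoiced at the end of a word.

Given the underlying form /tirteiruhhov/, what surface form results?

terteeruhof

Rule 1 (pre-rhotic lowering): /i/ is a high vowel immediately before /r/, so it lowers to [e]. /i/ is a high vowel immediately before /r/, so it lowers to [e]. /tirteiruhhov/ → terteeruhhov.
Rule 2 (degemination): /hh/ is a geminate; the first /h/ deletes. /terteeruhhov/ → terteeruhov.
Rule 3 (final devoicing): /v/ is a voiced obstruent in word-final position, so it devoices to [f]. /terteeruhov/ → terteeruhof.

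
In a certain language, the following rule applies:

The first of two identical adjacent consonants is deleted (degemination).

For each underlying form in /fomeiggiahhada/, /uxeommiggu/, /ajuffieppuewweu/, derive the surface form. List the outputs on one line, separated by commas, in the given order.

/fomeiggiahhada/: /gg/ is a geminate; the first /g/ deletes. /hh/ is a geminate; the first /h/ deletes. → [fomeigiahada].
/uxeommiggu/: /mm/ is a geminate; the first /m/ deletes. /gg/ is a geminate; the first /g/ deletes. → [uxeomigu].
/ajuffieppuewweu/: /ff/ is a geminate; the first /f/ deletes. /pp/ is a geminate; the first /p/ deletes. /ww/ is a geminate; the first /w/ deletes. → [ajufiepueweu].

fomeigiahada, uxeomigu, ajufiepueweu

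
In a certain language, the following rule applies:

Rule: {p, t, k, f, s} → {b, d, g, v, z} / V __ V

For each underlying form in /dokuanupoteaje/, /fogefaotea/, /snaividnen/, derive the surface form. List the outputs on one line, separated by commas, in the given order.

/dokuanupoteaje/: /k/ is a voiceless obstruent between vowels /o/ and /u/, so it voices to [g]. /p/ is a voiceless obstruent between vowels /u/ and /o/, so it voices to [b]. /t/ is a voiceless obstruent between vowels /o/ and /e/, so it voices to [d]. → [doguanubodeaje].
/fogefaotea/: /f/ is a voiceless obstruent between vowels /e/ and /a/, so it voices to [v]. /t/ is a voiceless obstruent between vowels /o/ and /e/, so it voices to [d]. → [fogevaodea].
/snaividnen/: the rule's environment is not met; surfaces unchanged as [snaividnen].

doguanubodeaje, fogevaodea, snaividnen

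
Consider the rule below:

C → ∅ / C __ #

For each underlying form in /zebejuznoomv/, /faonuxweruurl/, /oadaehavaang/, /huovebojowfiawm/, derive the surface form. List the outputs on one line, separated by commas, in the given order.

/zebejuznoomv/: /v/ is the second consonant of a word-final cluster /mv/, so it deletes. → [zebejuznoom].
/faonuxweruurl/: /l/ is the second consonant of a word-final cluster /rl/, so it deletes. → [faonuxweruur].
/oadaehavaang/: /g/ is the second consonant of a word-final cluster /ng/, so it deletes. → [oadaehavaan].
/huovebojowfiawm/: /m/ is the second consonant of a word-final cluster /wm/, so it deletes. → [huovebojowfiaw].

zebejuznoom, faonuxweruur, oadaehavaan, huovebojowfiaw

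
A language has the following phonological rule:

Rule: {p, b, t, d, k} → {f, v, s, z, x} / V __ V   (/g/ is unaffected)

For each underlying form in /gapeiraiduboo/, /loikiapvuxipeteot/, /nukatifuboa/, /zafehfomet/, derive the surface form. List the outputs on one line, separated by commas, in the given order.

/gapeiraiduboo/: /p/ is a stop between vowels /a/ and /e/, so it spirantizes to the fricative [f]. /d/ is a stop between vowels /i/ and /u/, so it spirantizes to the fricative [z]. /b/ is a stop between vowels /u/ and /o/, so it spirantizes to the fricative [v]. → [gafeiraizuvoo].
/loikiapvuxipeteot/: /k/ is a stop between vowels /i/ and /i/, so it spirantizes to the fricative [x]. /p/ is a stop between vowels /i/ and /e/, so it spirantizes to the fricative [f]. /t/ is a stop between vowels /e/ and /e/, so it spirantizes to the fricative [s]. → [loixiapvuxifeseot].
/nukatifuboa/: /k/ is a stop between vowels /u/ and /a/, so it spirantizes to the fricative [x]. /t/ is a stop between vowels /a/ and /i/, so it spirantizes to the fricative [s]. /b/ is a stop between vowels /u/ and /o/, so it spirantizes to the fricative [v]. → [nuxasifuvoa].
/zafehfomet/: the rule's environment is not met; surfaces unchanged as [zafehfomet].

gafeiraizuvoo, loixiapvuxifeseot, nuxasifuvoa, zafehfomet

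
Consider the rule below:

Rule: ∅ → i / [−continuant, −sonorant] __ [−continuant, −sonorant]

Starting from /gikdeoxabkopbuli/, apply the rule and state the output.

/k/ and /d/ form a stop–stop cluster, so [i] is inserted between them.
/b/ and /k/ form a stop–stop cluster, so [i] is inserted between them.
/p/ and /b/ form a stop–stop cluster, so [i] is inserted between them.
Surface form: [gikideoxabikopibuli].

gikideoxabikopibuli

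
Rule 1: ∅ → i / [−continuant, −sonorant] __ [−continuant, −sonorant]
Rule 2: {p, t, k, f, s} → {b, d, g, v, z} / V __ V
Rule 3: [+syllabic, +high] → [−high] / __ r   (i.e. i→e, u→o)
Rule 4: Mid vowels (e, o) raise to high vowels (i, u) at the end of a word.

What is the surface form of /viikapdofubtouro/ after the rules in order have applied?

viigabidovubidooru

Rule 1 (stop-cluster i-epenthesis): /p/ and /d/ form a stop–stop cluster, so [i] is inserted between them. /b/ and /t/ form a stop–stop cluster, so [i] is inserted between them. /viikapdofubtouro/ → viikapidofubitouro.
Rule 2 (intervocalic voicing): /k/ is a voiceless obstruent between vowels /i/ and /a/, so it voices to [g]. /p/ is a voiceless obstruent between vowels /a/ and /i/, so it voices to [b]. /f/ is a voiceless obstruent between vowels /o/ and /u/, so it voices to [v]. /t/ is a voiceless obstruent between vowels /i/ and /o/, so it voices to [d]. /viikapidofubitouro/ → viigabidovubidouro.
Rule 3 (pre-rhotic lowering): /u/ is a high vowel immediately before /r/, so it lowers to [o]. /viigabidovubidouro/ → viigabidovubidooro.
Rule 4 (final vowel raising): /o/ is a mid vowel in word-final position, so it raises to [u]. /viigabidovubidooro/ → viigabidovubidooru.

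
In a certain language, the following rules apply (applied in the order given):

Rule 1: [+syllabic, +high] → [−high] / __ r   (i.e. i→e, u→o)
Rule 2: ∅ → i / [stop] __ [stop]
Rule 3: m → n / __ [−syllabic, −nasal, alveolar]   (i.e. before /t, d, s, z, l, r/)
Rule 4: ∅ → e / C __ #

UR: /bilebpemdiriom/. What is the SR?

Rule 1 (pre-rhotic lowering): /i/ is a high vowel immediately before /r/, so it lowers to [e]. /bilebpemdiriom/ → bilebpemderiom.
Rule 2 (stop-cluster i-epenthesis): /b/ and /p/ form a stop–stop cluster, so [i] is inserted between them. /bilebpemderiom/ → bilebipemderiom.
Rule 3 (nasal place assimilation): /m/ precedes the alveolar consonant /d/, so it assimilates in place to [n]. /bilebipemderiom/ → bilebipenderiom.
Rule 4 (final e-epenthesis): the form ends in the consonant /m/, so [e] is inserted word-finally. /bilebipenderiom/ → bilebipenderiome.

bilebipenderiome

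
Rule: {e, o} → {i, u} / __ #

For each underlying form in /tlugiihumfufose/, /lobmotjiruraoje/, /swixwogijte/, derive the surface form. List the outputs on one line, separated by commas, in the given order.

tlugiihumfufosi, lobmotjiruraoji, swixwogijti

/tlugiihumfufose/: /e/ is a mid vowel in word-final position, so it raises to [i]. → [tlugiihumfufosi].
/lobmotjiruraoje/: /e/ is a mid vowel in word-final position, so it raises to [i]. → [lobmotjiruraoji].
/swixwogijte/: /e/ is a mid vowel in word-final position, so it raises to [i]. → [swixwogijti].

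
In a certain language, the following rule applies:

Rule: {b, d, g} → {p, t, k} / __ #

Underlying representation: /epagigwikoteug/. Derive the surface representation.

epagigwikoteuk

Scanning /epagigwikoteug/: /g/ at position 4 is not in the conditioning environment; /g/ at position 6 is not in the conditioning environment; /g/ is a voiced stop in word-final position, so it devoices to [k].
Result: [epagigwikoteuk].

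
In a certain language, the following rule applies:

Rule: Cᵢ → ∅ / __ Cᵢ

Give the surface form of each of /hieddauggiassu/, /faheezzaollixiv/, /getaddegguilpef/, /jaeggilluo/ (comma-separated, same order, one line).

hiedaugiasu, faheezaolixiv, getadeguilpef, jaegiluo

/hieddauggiassu/: /dd/ is a geminate; the first /d/ deletes. /gg/ is a geminate; the first /g/ deletes. /ss/ is a geminate; the first /s/ deletes. → [hiedaugiasu].
/faheezzaollixiv/: /zz/ is a geminate; the first /z/ deletes. /ll/ is a geminate; the first /l/ deletes. → [faheezaolixiv].
/getaddegguilpef/: /dd/ is a geminate; the first /d/ deletes. /gg/ is a geminate; the first /g/ deletes. → [getadeguilpef].
/jaeggilluo/: /gg/ is a geminate; the first /g/ deletes. /ll/ is a geminate; the first /l/ deletes. → [jaegiluo].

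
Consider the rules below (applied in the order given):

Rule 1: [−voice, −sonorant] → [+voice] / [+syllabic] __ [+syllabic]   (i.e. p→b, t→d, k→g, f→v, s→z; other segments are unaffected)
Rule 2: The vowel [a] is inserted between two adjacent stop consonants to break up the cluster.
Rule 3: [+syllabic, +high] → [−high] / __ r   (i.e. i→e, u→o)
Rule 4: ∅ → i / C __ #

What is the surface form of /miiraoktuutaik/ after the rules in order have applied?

Rule 1 (intervocalic voicing): /t/ is a voiceless obstruent between vowels /u/ and /a/, so it voices to [d]. /miiraoktuutaik/ → miiraoktuudaik.
Rule 2 (stop-cluster a-epenthesis): /k/ and /t/ form a stop–stop cluster, so [a] is inserted between them. /miiraoktuudaik/ → miiraokatuudaik.
Rule 3 (pre-rhotic lowering): /i/ is a high vowel immediately before /r/, so it lowers to [e]. /miiraokatuudaik/ → mieraokatuudaik.
Rule 4 (final i-epenthesis): the form ends in the consonant /k/, so [i] is inserted word-finally. /mieraokatuudaik/ → mieraokatuudaiki.

mieraokatuudaiki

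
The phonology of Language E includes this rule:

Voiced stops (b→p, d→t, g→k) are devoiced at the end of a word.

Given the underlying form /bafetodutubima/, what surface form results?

bafetodutubima

No segment of /bafetodutubima/ meets the structural description of the rule, so the form surfaces unchanged.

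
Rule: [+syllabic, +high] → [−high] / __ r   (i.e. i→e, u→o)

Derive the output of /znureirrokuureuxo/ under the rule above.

znoreerrokuoreuxo

Scanning /znureirrokuureuxo/: /u/ is a high vowel immediately before /r/, so it lowers to [o]; /i/ is a high vowel immediately before /r/, so it lowers to [e]; /u/ at position 11 is not in the conditioning environment; /u/ is a high vowel immediately before /r/, so it lowers to [o]; /u/ at position 15 is not in the conditioning environment.
Result: [znoreerrokuoreuxo].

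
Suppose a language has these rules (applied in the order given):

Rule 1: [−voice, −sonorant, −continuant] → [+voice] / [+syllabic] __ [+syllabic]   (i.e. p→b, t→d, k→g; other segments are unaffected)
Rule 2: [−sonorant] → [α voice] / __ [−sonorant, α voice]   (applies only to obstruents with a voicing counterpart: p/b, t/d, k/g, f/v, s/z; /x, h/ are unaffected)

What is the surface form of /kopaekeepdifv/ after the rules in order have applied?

kobaegeebdivv

Rule 1 (intervocalic voicing): /p/ is a voiceless stop between vowels /o/ and /a/, so it voices to [b]. /k/ is a voiceless stop between vowels /e/ and /e/, so it voices to [g]. /kopaekeepdifv/ → kobaegeepdifv.
Rule 2 (regressive voicing assimilation): /p/ precedes the voiced obstruent /d/, so it voices to [b] by assimilation. /f/ precedes the voiced obstruent /v/, so it voices to [v] by assimilation. /kobaegeepdifv/ → kobaegeebdivv.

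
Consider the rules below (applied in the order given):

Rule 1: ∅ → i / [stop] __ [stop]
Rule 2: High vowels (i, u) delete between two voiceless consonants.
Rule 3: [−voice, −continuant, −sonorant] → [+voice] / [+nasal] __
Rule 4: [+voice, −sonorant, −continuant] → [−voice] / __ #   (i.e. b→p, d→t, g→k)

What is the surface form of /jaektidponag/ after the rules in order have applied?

jaektidiponak

Rule 1 (stop-cluster i-epenthesis): /k/ and /t/ form a stop–stop cluster, so [i] is inserted between them. /d/ and /p/ form a stop–stop cluster, so [i] is inserted between them. /jaektidponag/ → jaekitidiponag.
Rule 2 (high vowel syncope): /i/ is a high vowel flanked by voiceless consonants /k/ and /t/, so it deletes. /jaekitidiponag/ → jaektidiponag.
Rule 3 (post-nasal voicing): no segment meets the environment; /jaektidiponag/ is unchanged.
Rule 4 (final devoicing): /g/ is a voiced stop in word-final position, so it devoices to [k]. /jaektidiponag/ → jaektidiponak.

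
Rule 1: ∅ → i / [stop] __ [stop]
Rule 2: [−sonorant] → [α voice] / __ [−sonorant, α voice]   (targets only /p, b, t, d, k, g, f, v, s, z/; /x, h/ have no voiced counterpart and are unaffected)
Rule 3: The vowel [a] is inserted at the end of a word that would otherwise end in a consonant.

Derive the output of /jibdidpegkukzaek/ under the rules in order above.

jibididipegikugzaeka

Rule 1 (stop-cluster i-epenthesis): /b/ and /d/ form a stop–stop cluster, so [i] is inserted between them. /d/ and /p/ form a stop–stop cluster, so [i] is inserted between them. /g/ and /k/ form a stop–stop cluster, so [i] is inserted between them. /jibdidpegkukzaek/ → jibididipegikukzaek.
Rule 2 (regressive voicing assimilation): /k/ precedes the voiced obstruent /z/, so it voices to [g] by assimilation. /jibididipegikukzaek/ → jibididipegikugzaek.
Rule 3 (final a-epenthesis): the form ends in the consonant /k/, so [a] is inserted word-finally. /jibididipegikugzaek/ → jibididipegikugzaeka.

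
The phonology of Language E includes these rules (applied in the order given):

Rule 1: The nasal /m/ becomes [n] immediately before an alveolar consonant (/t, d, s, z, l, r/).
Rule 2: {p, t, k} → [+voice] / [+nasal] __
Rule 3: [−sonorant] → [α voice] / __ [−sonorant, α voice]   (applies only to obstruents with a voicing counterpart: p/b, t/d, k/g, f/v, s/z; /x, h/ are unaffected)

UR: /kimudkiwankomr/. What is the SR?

kimutkiwangonr

Rule 1 (nasal place assimilation): /m/ precedes the alveolar consonant /r/, so it assimilates in place to [n]. /kimudkiwankomr/ → kimudkiwankonr.
Rule 2 (post-nasal voicing): /k/ is a voiceless stop immediately after the nasal /n/, so it voices to [g]. /kimudkiwankonr/ → kimudkiwangonr.
Rule 3 (regressive voicing assimilation): /d/ precedes the voiceless obstruent /k/, so it devoices to [t] by assimilation. /kimudkiwangonr/ → kimutkiwangonr.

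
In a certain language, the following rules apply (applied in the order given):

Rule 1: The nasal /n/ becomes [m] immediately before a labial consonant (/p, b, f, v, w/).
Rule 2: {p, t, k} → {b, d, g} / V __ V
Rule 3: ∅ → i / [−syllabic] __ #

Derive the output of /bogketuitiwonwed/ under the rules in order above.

Rule 1 (nasal place assimilation): /n/ precedes the labial consonant /w/, so it assimilates in place to [m]. /bogketuitiwonwed/ → bogketuitiwomwed.
Rule 2 (intervocalic voicing): /t/ is a voiceless stop between vowels /e/ and /u/, so it voices to [d]. /t/ is a voiceless stop between vowels /i/ and /i/, so it voices to [d]. /bogketuitiwomwed/ → bogkeduidiwomwed.
Rule 3 (final i-epenthesis): the form ends in the consonant /d/, so [i] is inserted word-finally. /bogkeduidiwomwed/ → bogkeduidiwomwedi.

bogkeduidiwomwedi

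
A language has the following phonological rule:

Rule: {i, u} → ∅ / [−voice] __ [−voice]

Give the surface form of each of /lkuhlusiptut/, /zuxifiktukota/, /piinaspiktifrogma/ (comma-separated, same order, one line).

/lkuhlusiptut/: /u/ is a high vowel flanked by voiceless consonants /k/ and /h/, so it deletes. /i/ is a high vowel flanked by voiceless consonants /s/ and /p/, so it deletes. /u/ is a high vowel flanked by voiceless consonants /t/ and /t/, so it deletes. → [lkhlusptt].
/zuxifiktukota/: /i/ is a high vowel flanked by voiceless consonants /x/ and /f/, so it deletes. /i/ is a high vowel flanked by voiceless consonants /f/ and /k/, so it deletes. /u/ is a high vowel flanked by voiceless consonants /t/ and /k/, so it deletes. → [zuxfktkota].
/piinaspiktifrogma/: /i/ is a high vowel flanked by voiceless consonants /p/ and /k/, so it deletes. /i/ is a high vowel flanked by voiceless consonants /t/ and /f/, so it deletes. → [piinaspktfrogma].

lkhlusptt, zuxfktkota, piinaspktfrogma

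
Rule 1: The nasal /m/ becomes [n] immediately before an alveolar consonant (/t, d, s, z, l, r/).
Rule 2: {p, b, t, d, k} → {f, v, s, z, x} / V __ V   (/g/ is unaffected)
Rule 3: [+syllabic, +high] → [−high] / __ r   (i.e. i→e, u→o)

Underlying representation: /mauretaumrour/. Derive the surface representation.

Rule 1 (nasal place assimilation): /m/ precedes the alveolar consonant /r/, so it assimilates in place to [n]. /mauretaumrour/ → mauretaunrour.
Rule 2 (intervocalic spirantization): /t/ is a stop between vowels /e/ and /a/, so it spirantizes to the fricative [s]. /mauretaunrour/ → mauresaunrour.
Rule 3 (pre-rhotic lowering): /u/ is a high vowel immediately before /r/, so it lowers to [o]. /u/ is a high vowel immediately before /r/, so it lowers to [o]. /mauresaunrour/ → maoresaunroor.

maoresaunroor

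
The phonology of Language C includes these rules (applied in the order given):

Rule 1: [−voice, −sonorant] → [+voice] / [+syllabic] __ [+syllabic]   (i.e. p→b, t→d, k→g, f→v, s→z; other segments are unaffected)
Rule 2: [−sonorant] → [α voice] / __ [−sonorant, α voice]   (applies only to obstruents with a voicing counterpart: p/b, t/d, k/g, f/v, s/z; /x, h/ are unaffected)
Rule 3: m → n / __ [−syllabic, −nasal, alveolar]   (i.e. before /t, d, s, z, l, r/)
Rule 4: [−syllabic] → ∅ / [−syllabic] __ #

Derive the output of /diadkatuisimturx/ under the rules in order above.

Rule 1 (intervocalic voicing): /t/ is a voiceless obstruent between vowels /a/ and /u/, so it voices to [d]. /s/ is a voiceless obstruent between vowels /i/ and /i/, so it voices to [z]. /diadkatuisimturx/ → diadkaduizimturx.
Rule 2 (regressive voicing assimilation): /d/ precedes the voiceless obstruent /k/, so it devoices to [t] by assimilation. /diadkaduizimturx/ → diatkaduizimturx.
Rule 3 (nasal place assimilation): /m/ precedes the alveolar consonant /t/, so it assimilates in place to [n]. /diatkaduizimturx/ → diatkaduizinturx.
Rule 4 (final cluster simplification): /x/ is the second consonant of a word-final cluster /rx/, so it deletes. /diatkaduizinturx/ → diatkaduizintur.

diatkaduizintur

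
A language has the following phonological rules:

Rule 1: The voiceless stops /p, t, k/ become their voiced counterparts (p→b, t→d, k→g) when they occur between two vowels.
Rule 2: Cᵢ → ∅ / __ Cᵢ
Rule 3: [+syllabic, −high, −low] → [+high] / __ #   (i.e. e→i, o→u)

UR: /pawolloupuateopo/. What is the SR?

pawoloubuadeobu

Rule 1 (intervocalic voicing): /p/ is a voiceless stop between vowels /u/ and /u/, so it voices to [b]. /t/ is a voiceless stop between vowels /a/ and /e/, so it voices to [d]. /p/ is a voiceless stop between vowels /o/ and /o/, so it voices to [b]. /pawolloupuateopo/ → pawolloubuadeobo.
Rule 2 (degemination): /ll/ is a geminate; the first /l/ deletes. /pawolloubuadeobo/ → pawoloubuadeobo.
Rule 3 (final vowel raising): /o/ is a mid vowel in word-final position, so it raises to [u]. /pawoloubuadeobo/ → pawoloubuadeobu.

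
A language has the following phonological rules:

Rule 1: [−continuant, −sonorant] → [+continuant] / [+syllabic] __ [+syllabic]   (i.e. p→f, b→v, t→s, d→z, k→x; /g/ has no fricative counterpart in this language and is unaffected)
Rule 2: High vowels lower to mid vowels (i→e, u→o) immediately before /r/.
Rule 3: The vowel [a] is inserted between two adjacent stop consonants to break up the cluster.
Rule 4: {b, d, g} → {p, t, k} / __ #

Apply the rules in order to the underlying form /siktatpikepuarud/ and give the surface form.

Rule 1 (intervocalic spirantization): /k/ is a stop between vowels /i/ and /e/, so it spirantizes to the fricative [x]. /p/ is a stop between vowels /e/ and /u/, so it spirantizes to the fricative [f]. /siktatpikepuarud/ → siktatpixefuarud.
Rule 2 (pre-rhotic lowering): no segment meets the environment; /siktatpixefuarud/ is unchanged.
Rule 3 (stop-cluster a-epenthesis): /k/ and /t/ form a stop–stop cluster, so [a] is inserted between them. /t/ and /p/ form a stop–stop cluster, so [a] is inserted between them. /siktatpixefuarud/ → sikatatapixefuarud.
Rule 4 (final devoicing): /d/ is a voiced stop in word-final position, so it devoices to [t]. /sikatatapixefuarud/ → sikatatapixefuarut.

sikatatapixefuarut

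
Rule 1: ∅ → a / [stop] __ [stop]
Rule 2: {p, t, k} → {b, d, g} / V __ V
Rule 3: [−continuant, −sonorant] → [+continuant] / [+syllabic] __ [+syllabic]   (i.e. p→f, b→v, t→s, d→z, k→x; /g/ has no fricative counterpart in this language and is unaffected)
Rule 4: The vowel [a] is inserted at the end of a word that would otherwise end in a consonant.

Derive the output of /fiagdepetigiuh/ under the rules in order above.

Rule 1 (stop-cluster a-epenthesis): /g/ and /d/ form a stop–stop cluster, so [a] is inserted between them. /fiagdepetigiuh/ → fiagadepetigiuh.
Rule 2 (intervocalic voicing): /p/ is a voiceless stop between vowels /e/ and /e/, so it voices to [b]. /t/ is a voiceless stop between vowels /e/ and /i/, so it voices to [d]. /fiagadepetigiuh/ → fiagadebedigiuh.
Rule 3 (intervocalic spirantization): /d/ is a stop between vowels /a/ and /e/, so it spirantizes to the fricative [z]. /b/ is a stop between vowels /e/ and /e/, so it spirantizes to the fricative [v]. /d/ is a stop between vowels /e/ and /i/, so it spirantizes to the fricative [z]. /fiagadebedigiuh/ → fiagazevezigiuh.
Rule 4 (final a-epenthesis): the form ends in the consonant /h/, so [a] is inserted word-finally. /fiagazevezigiuh/ → fiagazevezigiuha.

fiagazevezigiuha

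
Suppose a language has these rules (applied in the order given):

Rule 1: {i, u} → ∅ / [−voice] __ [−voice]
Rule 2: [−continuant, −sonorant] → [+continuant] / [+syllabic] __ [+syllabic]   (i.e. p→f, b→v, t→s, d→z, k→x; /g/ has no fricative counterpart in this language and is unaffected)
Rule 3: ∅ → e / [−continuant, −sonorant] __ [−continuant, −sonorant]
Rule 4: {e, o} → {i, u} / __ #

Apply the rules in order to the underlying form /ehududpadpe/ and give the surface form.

ehuzudepadepi

Rule 1 (high vowel syncope): no segment meets the environment; /ehududpadpe/ is unchanged.
Rule 2 (intervocalic spirantization): /d/ is a stop between vowels /u/ and /u/, so it spirantizes to the fricative [z]. /ehududpadpe/ → ehuzudpadpe.
Rule 3 (stop-cluster e-epenthesis): /d/ and /p/ form a stop–stop cluster, so [e] is inserted between them. /d/ and /p/ form a stop–stop cluster, so [e] is inserted between them. /ehuzudpadpe/ → ehuzudepadepe.
Rule 4 (final vowel raising): /e/ is a mid vowel in word-final position, so it raises to [i]. /ehuzudepadepe/ → ehuzudepadepi.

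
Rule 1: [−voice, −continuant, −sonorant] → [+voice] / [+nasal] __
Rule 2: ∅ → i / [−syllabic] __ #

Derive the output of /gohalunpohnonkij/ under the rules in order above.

Rule 1 (post-nasal voicing): /p/ is a voiceless stop immediately after the nasal /n/, so it voices to [b]. /k/ is a voiceless stop immediately after the nasal /n/, so it voices to [g]. /gohalunpohnonkij/ → gohalunbohnongij.
Rule 2 (final i-epenthesis): the form ends in the consonant /j/, so [i] is inserted word-finally. /gohalunbohnongij/ → gohalunbohnongiji.

gohalunbohnongiji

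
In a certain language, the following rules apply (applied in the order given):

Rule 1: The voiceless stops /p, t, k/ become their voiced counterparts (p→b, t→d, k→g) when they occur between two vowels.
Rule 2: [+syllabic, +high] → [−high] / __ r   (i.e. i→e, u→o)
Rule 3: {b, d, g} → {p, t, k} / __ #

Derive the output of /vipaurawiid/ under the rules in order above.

vibaorawiit

Rule 1 (intervocalic voicing): /p/ is a voiceless stop between vowels /i/ and /a/, so it voices to [b]. /vipaurawiid/ → vibaurawiid.
Rule 2 (pre-rhotic lowering): /u/ is a high vowel immediately before /r/, so it lowers to [o]. /vibaurawiid/ → vibaorawiid.
Rule 3 (final devoicing): /d/ is a voiced stop in word-final position, so it devoices to [t]. /vibaorawiid/ → vibaorawiit.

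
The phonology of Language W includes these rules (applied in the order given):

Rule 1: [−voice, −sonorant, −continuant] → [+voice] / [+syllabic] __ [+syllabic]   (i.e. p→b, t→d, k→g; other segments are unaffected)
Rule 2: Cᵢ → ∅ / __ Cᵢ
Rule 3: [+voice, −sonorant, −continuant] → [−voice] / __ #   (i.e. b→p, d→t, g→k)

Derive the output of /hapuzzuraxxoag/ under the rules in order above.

Rule 1 (intervocalic voicing): /p/ is a voiceless stop between vowels /a/ and /u/, so it voices to [b]. /hapuzzuraxxoag/ → habuzzuraxxoag.
Rule 2 (degemination): /zz/ is a geminate; the first /z/ deletes. /xx/ is a geminate; the first /x/ deletes. /habuzzuraxxoag/ → habuzuraxoag.
Rule 3 (final devoicing): /g/ is a voiced stop in word-final position, so it devoices to [k]. /habuzuraxoag/ → habuzuraxoak.

habuzuraxoak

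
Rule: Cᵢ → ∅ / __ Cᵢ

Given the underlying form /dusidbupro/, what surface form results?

dusidbupro

No segment of /dusidbupro/ meets the structural description of the rule, so the form surfaces unchanged.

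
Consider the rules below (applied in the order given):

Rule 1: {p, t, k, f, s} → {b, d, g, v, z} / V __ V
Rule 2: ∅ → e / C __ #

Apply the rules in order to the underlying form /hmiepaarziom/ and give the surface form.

hmiebaarziome

Rule 1 (intervocalic voicing): /p/ is a voiceless obstruent between vowels /e/ and /a/, so it voices to [b]. /hmiepaarziom/ → hmiebaarziom.
Rule 2 (final e-epenthesis): the form ends in the consonant /m/, so [e] is inserted word-finally. /hmiebaarziom/ → hmiebaarziome.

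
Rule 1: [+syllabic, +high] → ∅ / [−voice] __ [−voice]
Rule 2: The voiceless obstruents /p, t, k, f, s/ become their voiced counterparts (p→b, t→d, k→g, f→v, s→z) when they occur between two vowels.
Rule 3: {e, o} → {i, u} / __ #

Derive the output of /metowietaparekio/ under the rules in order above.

Rule 1 (high vowel syncope): no segment meets the environment; /metowietaparekio/ is unchanged.
Rule 2 (intervocalic voicing): /t/ is a voiceless obstruent between vowels /e/ and /o/, so it voices to [d]. /t/ is a voiceless obstruent between vowels /e/ and /a/, so it voices to [d]. /p/ is a voiceless obstruent between vowels /a/ and /a/, so it voices to [b]. /k/ is a voiceless obstruent between vowels /e/ and /i/, so it voices to [g]. /metowietaparekio/ → medowiedabaregio.
Rule 3 (final vowel raising): /o/ is a mid vowel in word-final position, so it raises to [u]. /medowiedabaregio/ → medowiedabaregiu.

medowiedabaregiu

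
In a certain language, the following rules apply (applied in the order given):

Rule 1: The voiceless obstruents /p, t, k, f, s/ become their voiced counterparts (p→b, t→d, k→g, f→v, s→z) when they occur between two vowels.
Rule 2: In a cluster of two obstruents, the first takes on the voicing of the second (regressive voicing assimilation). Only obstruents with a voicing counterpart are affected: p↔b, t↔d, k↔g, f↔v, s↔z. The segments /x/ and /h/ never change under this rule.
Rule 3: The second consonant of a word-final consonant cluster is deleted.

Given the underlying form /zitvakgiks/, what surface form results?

zidvaggik

Rule 1 (intervocalic voicing): no segment meets the environment; /zitvakgiks/ is unchanged.
Rule 2 (regressive voicing assimilation): /t/ precedes the voiced obstruent /v/, so it voices to [d] by assimilation. /k/ precedes the voiced obstruent /g/, so it voices to [g] by assimilation. /zitvakgiks/ → zidvaggiks.
Rule 3 (final cluster simplification): /s/ is the second consonant of a word-final cluster /ks/, so it deletes. /zidvaggiks/ → zidvaggik.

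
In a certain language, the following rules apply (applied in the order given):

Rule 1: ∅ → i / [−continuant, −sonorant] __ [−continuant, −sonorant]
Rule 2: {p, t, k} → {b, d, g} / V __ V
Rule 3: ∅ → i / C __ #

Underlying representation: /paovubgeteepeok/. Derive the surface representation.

Rule 1 (stop-cluster i-epenthesis): /b/ and /g/ form a stop–stop cluster, so [i] is inserted between them. /paovubgeteepeok/ → paovubigeteepeok.
Rule 2 (intervocalic voicing): /t/ is a voiceless stop between vowels /e/ and /e/, so it voices to [d]. /p/ is a voiceless stop between vowels /e/ and /e/, so it voices to [b]. /paovubigeteepeok/ → paovubigedeebeok.
Rule 3 (final i-epenthesis): the form ends in the consonant /k/, so [i] is inserted word-finally. /paovubigedeebeok/ → paovubigedeebeoki.

paovubigedeebeoki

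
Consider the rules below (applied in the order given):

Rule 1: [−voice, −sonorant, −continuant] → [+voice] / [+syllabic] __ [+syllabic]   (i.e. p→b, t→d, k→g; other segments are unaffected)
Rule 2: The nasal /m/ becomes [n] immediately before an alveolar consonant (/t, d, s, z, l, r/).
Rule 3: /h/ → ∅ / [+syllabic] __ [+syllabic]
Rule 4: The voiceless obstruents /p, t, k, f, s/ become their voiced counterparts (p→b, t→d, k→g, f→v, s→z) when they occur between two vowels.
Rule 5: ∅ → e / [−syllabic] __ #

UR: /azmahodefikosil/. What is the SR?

Rule 1 (intervocalic voicing): /k/ is a voiceless stop between vowels /i/ and /o/, so it voices to [g]. /azmahodefikosil/ → azmahodefigosil.
Rule 2 (nasal place assimilation): no segment meets the environment; /azmahodefigosil/ is unchanged.
Rule 3 (intervocalic h-deletion): /h/ occurs between vowels /a/ and /o/, so it deletes. /azmahodefigosil/ → azmaodefigosil.
Rule 4 (intervocalic voicing): /f/ is a voiceless obstruent between vowels /e/ and /i/, so it voices to [v]. /s/ is a voiceless obstruent between vowels /o/ and /i/, so it voices to [z]. /azmaodefigosil/ → azmaodevigozil.
Rule 5 (final e-epenthesis): the form ends in the consonant /l/, so [e] is inserted word-finally. /azmaodevigozil/ → azmaodevigozile.

azmaodevigozile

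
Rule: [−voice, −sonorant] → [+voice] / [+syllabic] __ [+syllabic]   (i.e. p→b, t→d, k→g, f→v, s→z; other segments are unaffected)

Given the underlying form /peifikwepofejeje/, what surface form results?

peivikwebovejeje

/f/ is a voiceless obstruent between vowels /i/ and /i/, so it voices to [v].
/p/ is a voiceless obstruent between vowels /e/ and /o/, so it voices to [b].
/f/ is a voiceless obstruent between vowels /o/ and /e/, so it voices to [v].
The other instances of /p/, /k/ do not occur in the required environment and remain unchanged.
Surface form: [peivikwebovejeje].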